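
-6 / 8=-3 / 4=-0.75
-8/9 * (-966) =2576/3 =858.67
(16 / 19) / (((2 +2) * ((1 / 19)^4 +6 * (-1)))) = -27436 / 781925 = -0.04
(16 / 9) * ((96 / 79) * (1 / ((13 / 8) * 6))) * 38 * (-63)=-544768 / 1027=-530.45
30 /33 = 10 /11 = 0.91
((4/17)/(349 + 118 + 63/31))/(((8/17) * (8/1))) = 31/232640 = 0.00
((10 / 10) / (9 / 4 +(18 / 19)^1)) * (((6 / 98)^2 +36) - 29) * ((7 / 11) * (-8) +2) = -43452544 / 6417873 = -6.77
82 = 82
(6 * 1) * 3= 18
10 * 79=790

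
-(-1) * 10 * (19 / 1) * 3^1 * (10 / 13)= 5700 / 13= 438.46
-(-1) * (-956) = -956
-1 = -1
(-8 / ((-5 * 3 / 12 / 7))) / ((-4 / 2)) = -112 / 5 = -22.40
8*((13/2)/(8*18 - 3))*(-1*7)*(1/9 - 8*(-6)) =-157612/1269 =-124.20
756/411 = 252/137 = 1.84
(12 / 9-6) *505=-7070 / 3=-2356.67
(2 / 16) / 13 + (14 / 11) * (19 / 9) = 27763 / 10296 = 2.70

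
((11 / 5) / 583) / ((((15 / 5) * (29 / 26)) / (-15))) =-0.02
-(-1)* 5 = 5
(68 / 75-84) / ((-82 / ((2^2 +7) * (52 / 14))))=21736 / 525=41.40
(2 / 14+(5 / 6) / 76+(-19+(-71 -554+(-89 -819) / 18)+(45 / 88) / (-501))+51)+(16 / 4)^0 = -5649312115 / 8795556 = -642.29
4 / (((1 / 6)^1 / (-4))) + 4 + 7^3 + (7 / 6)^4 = 327697 / 1296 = 252.85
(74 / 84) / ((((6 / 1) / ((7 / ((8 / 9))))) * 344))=37 / 11008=0.00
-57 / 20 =-2.85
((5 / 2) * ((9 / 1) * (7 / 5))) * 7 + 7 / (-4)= 875 / 4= 218.75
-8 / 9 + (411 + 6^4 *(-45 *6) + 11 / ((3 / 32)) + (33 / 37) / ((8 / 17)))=-930776719 / 2664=-349390.66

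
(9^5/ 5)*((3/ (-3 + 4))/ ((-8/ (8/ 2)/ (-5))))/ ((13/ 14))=95386.85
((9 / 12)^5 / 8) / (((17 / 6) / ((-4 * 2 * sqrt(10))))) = -729 * sqrt(10) / 8704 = -0.26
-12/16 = -3/4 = -0.75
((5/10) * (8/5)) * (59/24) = 59/30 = 1.97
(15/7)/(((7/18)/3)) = 16.53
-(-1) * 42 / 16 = 21 / 8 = 2.62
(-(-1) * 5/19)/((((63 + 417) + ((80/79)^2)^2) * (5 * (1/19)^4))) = 267158605579/18736998880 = 14.26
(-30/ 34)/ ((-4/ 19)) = 285/ 68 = 4.19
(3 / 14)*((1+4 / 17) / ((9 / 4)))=2 / 17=0.12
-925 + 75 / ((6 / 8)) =-825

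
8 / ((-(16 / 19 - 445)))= 152 / 8439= 0.02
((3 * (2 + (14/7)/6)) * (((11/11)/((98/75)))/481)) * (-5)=-375/6734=-0.06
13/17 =0.76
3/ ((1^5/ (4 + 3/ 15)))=63/ 5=12.60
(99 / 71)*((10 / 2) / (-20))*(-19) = 1881 / 284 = 6.62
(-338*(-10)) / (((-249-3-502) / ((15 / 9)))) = -650 / 87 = -7.47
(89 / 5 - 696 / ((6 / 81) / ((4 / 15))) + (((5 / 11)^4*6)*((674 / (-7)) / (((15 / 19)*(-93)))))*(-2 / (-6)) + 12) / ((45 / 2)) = -707895092734 / 6433621425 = -110.03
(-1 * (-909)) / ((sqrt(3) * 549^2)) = 101 * sqrt(3) / 100467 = 0.00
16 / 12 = 4 / 3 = 1.33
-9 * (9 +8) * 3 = -459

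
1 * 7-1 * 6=1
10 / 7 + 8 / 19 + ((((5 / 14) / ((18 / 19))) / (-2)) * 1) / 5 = 17351 / 9576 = 1.81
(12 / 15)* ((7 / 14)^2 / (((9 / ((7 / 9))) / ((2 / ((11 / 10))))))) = 28 / 891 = 0.03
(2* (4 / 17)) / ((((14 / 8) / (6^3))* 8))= 864 / 119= 7.26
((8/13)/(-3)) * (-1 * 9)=24/13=1.85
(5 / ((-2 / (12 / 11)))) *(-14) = 420 / 11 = 38.18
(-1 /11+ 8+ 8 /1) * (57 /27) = 3325 /99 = 33.59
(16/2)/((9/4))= 32/9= 3.56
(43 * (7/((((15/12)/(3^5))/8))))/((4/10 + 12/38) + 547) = 44470944/52033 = 854.67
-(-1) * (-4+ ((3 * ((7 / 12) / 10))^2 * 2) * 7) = -3.57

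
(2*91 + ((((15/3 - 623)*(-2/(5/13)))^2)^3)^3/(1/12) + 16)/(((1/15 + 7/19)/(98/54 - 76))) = -129317144510969062199880626197396056205561575858531038706804891566111725074128587/47302246093750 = -2733847865377699503332702000000000000000000000000000000000000000000.00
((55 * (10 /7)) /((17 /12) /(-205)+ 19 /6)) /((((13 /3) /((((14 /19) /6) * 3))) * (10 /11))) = 1488300 /639977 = 2.33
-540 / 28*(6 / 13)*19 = -15390 / 91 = -169.12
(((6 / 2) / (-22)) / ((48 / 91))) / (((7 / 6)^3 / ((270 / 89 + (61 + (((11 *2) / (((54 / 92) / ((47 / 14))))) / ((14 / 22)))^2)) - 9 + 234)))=-6412.38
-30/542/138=-5/12466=-0.00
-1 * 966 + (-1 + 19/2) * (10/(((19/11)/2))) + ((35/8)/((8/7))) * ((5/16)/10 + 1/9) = -303642233/350208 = -867.03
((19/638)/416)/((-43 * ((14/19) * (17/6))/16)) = -1083/84880796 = -0.00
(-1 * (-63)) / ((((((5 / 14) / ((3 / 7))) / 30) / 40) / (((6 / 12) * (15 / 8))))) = 85050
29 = 29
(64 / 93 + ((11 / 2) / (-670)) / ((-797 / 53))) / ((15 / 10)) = 68404939 / 148983210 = 0.46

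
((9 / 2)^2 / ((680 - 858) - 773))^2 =0.00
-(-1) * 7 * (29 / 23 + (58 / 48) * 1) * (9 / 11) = 28623 / 2024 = 14.14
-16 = -16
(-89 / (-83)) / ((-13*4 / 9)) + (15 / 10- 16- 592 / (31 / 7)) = -19850377 / 133796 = -148.36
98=98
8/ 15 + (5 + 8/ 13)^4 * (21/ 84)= 426887567/ 1713660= 249.11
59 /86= 0.69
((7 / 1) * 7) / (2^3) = 49 / 8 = 6.12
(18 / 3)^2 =36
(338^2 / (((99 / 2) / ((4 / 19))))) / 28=228488 / 13167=17.35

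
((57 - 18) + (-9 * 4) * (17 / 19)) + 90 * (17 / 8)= 15051 / 76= 198.04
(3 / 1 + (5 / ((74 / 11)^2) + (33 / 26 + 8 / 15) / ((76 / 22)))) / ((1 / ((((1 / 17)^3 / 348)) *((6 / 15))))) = 114077 / 134240991300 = 0.00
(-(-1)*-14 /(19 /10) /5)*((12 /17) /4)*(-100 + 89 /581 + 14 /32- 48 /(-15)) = 13415427 /536180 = 25.02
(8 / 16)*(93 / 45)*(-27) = -279 / 10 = -27.90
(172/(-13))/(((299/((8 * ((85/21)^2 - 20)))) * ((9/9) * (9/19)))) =41699680/15427503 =2.70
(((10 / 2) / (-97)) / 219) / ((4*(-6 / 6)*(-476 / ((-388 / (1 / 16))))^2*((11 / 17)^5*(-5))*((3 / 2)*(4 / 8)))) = -0.02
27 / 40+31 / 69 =3103 / 2760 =1.12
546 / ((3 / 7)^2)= 8918 / 3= 2972.67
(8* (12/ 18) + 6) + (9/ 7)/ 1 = 265/ 21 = 12.62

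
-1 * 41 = -41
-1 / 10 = -0.10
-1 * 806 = -806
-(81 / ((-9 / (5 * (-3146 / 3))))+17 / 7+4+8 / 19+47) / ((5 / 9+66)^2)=-508957992 / 47720533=-10.67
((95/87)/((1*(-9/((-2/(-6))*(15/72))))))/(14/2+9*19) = -0.00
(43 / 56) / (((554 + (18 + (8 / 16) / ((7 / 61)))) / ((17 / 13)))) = 731 / 419588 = 0.00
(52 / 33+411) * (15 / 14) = 9725 / 22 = 442.05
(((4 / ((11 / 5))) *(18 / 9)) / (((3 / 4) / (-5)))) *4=-3200 / 33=-96.97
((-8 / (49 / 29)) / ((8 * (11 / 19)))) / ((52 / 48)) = -6612 / 7007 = -0.94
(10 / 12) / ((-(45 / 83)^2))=-6889 / 2430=-2.83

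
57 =57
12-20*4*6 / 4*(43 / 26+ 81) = -128784 / 13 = -9906.46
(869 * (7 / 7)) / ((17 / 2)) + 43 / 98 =102.67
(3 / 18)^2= 1 / 36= 0.03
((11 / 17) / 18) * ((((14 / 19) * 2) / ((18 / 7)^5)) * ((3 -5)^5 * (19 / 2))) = -1294139 / 9034497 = -0.14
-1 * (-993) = 993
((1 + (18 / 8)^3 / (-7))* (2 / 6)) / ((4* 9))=-281 / 48384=-0.01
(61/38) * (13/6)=793/228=3.48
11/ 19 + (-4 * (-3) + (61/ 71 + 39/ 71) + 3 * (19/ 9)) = 82238/ 4047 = 20.32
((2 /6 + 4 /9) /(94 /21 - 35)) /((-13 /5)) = 0.01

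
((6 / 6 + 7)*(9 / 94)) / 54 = 2 / 141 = 0.01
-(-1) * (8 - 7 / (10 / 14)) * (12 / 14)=-54 / 35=-1.54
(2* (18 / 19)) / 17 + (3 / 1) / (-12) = -179 / 1292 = -0.14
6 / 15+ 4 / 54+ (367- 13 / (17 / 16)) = 815273 / 2295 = 355.24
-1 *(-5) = 5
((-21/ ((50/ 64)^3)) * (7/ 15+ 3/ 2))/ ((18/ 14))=-47366144/ 703125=-67.37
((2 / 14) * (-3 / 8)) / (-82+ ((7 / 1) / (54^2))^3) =9298091736 / 14232279081503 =0.00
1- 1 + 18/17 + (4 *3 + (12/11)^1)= 2646/187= 14.15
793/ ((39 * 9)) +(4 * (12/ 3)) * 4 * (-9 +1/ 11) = -168673/ 297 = -567.92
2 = 2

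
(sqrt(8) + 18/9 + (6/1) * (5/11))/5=2 * sqrt(2)/5 + 52/55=1.51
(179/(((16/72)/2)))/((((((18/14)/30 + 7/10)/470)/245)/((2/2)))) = 3246366375/13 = 249720490.38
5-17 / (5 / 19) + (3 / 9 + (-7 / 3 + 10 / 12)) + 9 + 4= -1433 / 30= -47.77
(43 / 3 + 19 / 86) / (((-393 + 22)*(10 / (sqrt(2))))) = -751*sqrt(2) / 191436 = -0.01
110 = 110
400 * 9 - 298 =3302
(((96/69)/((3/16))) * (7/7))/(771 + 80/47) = 24064/2505873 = 0.01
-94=-94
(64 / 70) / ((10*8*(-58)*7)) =-1 / 35525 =-0.00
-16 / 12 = -4 / 3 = -1.33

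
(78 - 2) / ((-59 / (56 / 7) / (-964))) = 586112 / 59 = 9934.10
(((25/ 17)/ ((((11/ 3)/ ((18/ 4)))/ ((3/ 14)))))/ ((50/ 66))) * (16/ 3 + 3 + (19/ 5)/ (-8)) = 76383/ 19040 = 4.01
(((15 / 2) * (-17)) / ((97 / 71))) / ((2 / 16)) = -72420 / 97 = -746.60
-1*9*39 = -351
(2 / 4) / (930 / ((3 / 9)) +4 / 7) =7 / 39068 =0.00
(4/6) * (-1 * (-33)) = 22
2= 2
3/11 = 0.27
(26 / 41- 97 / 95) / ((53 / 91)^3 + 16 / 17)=-19305735449 / 56820435275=-0.34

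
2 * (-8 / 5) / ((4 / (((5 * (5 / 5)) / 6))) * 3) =-2 / 9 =-0.22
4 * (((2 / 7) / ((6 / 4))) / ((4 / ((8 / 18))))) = 16 / 189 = 0.08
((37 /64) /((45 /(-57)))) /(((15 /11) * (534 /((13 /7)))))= -100529 /53827200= -0.00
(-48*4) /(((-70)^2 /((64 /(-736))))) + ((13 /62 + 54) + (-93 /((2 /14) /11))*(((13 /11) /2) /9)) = -1089912772 /2620275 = -415.95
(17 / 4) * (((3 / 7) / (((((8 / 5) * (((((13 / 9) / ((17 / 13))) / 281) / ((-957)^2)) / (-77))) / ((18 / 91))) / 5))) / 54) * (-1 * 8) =184078574066475 / 61516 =2992369043.28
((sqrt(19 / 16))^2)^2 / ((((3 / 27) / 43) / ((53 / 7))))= 7404471 / 1792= 4131.96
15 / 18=5 / 6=0.83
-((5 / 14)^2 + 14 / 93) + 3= 49615 / 18228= 2.72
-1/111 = -0.01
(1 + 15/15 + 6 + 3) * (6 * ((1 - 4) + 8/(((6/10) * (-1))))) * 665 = -716870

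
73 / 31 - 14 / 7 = 11 / 31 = 0.35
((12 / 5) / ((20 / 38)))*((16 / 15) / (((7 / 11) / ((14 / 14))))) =6688 / 875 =7.64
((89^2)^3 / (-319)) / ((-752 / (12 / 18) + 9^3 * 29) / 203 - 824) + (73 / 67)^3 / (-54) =8071573446697118203 / 3758327831214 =2147650.18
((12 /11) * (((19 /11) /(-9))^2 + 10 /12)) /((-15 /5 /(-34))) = 1159876 /107811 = 10.76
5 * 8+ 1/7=281/7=40.14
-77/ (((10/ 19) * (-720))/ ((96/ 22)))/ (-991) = -133/ 148650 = -0.00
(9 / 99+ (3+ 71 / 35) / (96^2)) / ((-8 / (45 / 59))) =-20281 / 2326016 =-0.01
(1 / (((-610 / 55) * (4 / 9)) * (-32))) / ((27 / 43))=473 / 46848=0.01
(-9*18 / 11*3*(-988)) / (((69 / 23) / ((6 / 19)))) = 50544 / 11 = 4594.91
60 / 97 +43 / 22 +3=11893 / 2134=5.57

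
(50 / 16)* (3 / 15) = 5 / 8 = 0.62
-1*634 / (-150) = 317 / 75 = 4.23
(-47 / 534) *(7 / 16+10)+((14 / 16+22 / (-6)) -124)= -363719 / 2848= -127.71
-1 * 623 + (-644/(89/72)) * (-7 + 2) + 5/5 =1982.94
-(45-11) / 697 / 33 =-2 / 1353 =-0.00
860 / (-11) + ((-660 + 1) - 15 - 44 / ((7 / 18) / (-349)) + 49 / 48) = 143167133 / 3696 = 38735.70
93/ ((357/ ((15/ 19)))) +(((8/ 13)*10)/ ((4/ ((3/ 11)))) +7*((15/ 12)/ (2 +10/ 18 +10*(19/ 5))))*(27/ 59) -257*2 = -2860322151293/ 5570208644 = -513.50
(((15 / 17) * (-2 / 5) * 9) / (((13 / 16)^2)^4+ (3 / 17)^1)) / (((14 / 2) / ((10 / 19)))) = -0.65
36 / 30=6 / 5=1.20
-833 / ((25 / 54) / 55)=-494802 / 5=-98960.40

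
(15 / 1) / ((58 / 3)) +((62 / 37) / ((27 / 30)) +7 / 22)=313997 / 106227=2.96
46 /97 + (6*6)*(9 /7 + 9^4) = 160408834 /679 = 236242.76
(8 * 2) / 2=8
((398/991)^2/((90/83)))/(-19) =-6573766/839679255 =-0.01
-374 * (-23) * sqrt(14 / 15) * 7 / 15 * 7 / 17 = 24794 * sqrt(210) / 225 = 1596.89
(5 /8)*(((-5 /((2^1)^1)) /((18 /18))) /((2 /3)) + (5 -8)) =-135 /32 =-4.22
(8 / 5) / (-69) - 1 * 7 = -2423 / 345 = -7.02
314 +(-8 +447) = 753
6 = 6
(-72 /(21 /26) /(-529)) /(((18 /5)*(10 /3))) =52 /3703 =0.01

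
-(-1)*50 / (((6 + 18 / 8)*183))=0.03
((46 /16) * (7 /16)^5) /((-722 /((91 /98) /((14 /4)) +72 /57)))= -11226047 /115074924544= -0.00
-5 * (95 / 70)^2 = -1805 / 196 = -9.21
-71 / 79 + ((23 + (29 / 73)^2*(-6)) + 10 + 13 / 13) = 13536701 / 420991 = 32.15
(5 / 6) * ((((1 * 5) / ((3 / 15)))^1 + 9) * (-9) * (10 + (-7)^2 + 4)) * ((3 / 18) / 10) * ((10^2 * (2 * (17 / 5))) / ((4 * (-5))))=18207 / 2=9103.50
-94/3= -31.33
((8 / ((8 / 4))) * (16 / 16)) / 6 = 2 / 3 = 0.67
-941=-941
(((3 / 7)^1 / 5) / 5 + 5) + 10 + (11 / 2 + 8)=9981 / 350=28.52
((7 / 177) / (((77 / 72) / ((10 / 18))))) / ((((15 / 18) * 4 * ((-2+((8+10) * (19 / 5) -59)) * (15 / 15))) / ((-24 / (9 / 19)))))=-3040 / 72039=-0.04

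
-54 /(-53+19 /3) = 81 /70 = 1.16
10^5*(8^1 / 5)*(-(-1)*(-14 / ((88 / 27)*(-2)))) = 3780000 / 11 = 343636.36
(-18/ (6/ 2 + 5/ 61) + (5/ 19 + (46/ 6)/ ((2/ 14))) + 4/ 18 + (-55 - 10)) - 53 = -1120171/ 16074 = -69.69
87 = 87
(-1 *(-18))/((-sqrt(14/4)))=-18 *sqrt(14)/7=-9.62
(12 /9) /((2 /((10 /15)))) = 4 /9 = 0.44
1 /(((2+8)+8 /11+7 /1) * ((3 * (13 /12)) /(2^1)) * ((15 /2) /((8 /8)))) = 176 /38025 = 0.00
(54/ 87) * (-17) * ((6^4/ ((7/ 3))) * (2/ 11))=-2379456/ 2233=-1065.59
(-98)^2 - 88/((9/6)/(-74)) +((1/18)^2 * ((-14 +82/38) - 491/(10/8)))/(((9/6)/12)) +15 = 107347883/7695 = 13950.34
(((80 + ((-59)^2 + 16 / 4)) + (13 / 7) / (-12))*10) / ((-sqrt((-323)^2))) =-1497235 / 13566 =-110.37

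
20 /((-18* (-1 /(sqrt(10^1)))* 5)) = 0.70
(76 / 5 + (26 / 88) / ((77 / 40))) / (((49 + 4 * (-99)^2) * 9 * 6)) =10837 / 1496128095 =0.00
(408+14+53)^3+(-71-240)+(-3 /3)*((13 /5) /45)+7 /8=192908816671 /1800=107171564.82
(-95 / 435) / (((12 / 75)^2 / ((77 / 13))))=-914375 / 18096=-50.53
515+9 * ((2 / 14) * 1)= 3614 / 7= 516.29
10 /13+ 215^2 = 600935 /13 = 46225.77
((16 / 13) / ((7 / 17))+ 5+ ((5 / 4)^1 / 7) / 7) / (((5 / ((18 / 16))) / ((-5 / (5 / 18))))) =-1654101 / 50960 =-32.46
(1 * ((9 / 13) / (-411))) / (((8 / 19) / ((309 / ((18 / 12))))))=-5871 / 7124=-0.82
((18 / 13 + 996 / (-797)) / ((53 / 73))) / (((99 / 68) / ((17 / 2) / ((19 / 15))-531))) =-7681060292 / 114768797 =-66.93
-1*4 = -4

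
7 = 7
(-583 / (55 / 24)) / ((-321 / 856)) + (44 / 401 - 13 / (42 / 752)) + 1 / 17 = 319101709 / 715785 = 445.81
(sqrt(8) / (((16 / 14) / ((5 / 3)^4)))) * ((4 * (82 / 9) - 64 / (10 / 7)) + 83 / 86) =-25025875 * sqrt(2) / 250776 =-141.13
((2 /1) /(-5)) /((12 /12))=-2 /5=-0.40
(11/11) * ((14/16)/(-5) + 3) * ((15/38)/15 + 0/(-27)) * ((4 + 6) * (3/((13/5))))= 1695/1976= 0.86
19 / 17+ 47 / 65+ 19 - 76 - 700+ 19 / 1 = -813456 / 1105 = -736.16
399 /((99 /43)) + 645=27004 /33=818.30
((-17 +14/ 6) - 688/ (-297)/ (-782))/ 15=-0.98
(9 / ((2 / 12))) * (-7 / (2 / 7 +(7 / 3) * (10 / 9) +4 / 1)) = -35721 / 650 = -54.96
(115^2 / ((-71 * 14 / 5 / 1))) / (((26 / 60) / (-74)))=73398750 / 6461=11360.28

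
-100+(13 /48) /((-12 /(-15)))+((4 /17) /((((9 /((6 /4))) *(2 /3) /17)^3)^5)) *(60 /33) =2525667177681494575 /2214592512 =1140465870.81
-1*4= -4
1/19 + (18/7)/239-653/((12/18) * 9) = -108.77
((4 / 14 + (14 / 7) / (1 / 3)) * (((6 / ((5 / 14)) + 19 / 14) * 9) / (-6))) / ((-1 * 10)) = 41943 / 2450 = 17.12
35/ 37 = 0.95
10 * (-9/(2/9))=-405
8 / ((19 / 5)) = 40 / 19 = 2.11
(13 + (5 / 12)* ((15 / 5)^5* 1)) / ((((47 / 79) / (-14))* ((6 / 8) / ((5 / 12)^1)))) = -1263605 / 846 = -1493.62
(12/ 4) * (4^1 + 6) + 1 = 31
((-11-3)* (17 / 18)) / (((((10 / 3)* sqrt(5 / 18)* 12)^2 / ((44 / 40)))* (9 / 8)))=-1309 / 45000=-0.03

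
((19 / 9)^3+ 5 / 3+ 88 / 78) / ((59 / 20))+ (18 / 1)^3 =3263235056 / 559143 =5836.14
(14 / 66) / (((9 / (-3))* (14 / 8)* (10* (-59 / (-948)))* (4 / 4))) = -632 / 9735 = -0.06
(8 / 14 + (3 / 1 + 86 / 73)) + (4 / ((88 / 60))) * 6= 21.11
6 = 6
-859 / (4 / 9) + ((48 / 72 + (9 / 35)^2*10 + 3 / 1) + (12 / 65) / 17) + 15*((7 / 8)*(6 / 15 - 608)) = -643447999 / 64974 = -9903.16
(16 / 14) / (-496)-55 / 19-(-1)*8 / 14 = -19177 / 8246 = -2.33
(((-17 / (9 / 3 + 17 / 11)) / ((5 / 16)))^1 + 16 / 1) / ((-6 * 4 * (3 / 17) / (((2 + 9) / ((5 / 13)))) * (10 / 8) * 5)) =-68068 / 15625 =-4.36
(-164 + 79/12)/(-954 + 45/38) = 35891/217242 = 0.17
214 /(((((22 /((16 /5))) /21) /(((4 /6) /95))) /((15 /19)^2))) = 215712 /75449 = 2.86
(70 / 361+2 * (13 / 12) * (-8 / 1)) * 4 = -74248 / 1083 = -68.56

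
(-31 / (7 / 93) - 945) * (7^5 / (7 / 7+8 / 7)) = -53210962 / 5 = -10642192.40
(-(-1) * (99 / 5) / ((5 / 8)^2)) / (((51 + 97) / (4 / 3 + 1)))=3696 / 4625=0.80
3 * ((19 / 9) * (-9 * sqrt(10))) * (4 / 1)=-228 * sqrt(10)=-721.00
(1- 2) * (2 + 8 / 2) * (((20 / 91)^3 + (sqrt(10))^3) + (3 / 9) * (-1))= 1459142 / 753571- 60 * sqrt(10)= -187.80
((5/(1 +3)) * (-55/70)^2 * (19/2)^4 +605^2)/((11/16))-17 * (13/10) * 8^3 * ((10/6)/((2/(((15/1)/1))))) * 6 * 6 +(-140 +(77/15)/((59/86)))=-3157270420877/693840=-4550430.10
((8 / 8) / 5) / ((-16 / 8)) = -1 / 10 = -0.10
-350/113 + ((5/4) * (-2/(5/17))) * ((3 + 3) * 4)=-23402/113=-207.10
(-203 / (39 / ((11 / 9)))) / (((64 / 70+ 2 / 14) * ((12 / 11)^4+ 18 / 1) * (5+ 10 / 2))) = -228853471 / 7383732876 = -0.03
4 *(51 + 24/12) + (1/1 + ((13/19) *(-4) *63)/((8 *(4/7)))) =26643/152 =175.28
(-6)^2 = 36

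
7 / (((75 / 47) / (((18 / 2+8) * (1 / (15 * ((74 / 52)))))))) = 145418 / 41625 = 3.49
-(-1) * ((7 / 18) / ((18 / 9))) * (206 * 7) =5047 / 18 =280.39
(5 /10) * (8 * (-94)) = -376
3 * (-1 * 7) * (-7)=147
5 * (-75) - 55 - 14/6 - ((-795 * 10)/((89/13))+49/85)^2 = -231359919278788/171687675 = -1347562.77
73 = 73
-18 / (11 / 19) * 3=-1026 / 11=-93.27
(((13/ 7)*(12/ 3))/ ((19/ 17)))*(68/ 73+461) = 29809364/ 9709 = 3070.28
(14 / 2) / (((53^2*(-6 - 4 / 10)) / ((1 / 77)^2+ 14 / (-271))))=413675 / 20632621856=0.00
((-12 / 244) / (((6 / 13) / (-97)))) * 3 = 3783 / 122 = 31.01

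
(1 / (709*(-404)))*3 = -3 / 286436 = -0.00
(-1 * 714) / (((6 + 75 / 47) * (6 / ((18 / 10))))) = -141 / 5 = -28.20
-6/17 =-0.35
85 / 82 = 1.04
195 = 195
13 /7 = 1.86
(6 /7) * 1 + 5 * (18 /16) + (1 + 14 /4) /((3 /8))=1035 /56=18.48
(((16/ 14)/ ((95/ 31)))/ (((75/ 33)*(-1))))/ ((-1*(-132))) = -0.00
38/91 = 0.42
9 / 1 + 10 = 19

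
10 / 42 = 5 / 21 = 0.24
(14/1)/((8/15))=105/4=26.25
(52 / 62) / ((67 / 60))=1560 / 2077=0.75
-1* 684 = -684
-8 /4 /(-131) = 2 /131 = 0.02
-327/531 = -109/177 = -0.62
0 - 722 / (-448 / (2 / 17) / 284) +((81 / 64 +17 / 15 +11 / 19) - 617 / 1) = -1215894437 / 2170560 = -560.18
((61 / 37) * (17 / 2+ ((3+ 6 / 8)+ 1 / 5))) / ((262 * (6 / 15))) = 15189 / 77552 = 0.20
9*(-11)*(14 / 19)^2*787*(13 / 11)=-18047484 / 361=-49993.03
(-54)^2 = 2916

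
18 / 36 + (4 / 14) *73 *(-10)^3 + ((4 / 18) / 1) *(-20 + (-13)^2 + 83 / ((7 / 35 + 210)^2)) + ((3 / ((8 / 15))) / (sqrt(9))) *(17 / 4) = -20815.56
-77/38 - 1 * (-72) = 2659/38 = 69.97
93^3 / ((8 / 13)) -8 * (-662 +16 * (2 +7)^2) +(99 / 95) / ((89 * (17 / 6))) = 1497153107527 / 1149880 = 1302008.13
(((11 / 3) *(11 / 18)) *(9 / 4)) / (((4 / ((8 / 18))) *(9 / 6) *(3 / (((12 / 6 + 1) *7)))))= 847 / 324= 2.61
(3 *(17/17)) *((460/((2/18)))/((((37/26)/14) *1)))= 4520880/37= 122185.95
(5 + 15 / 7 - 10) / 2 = -10 / 7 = -1.43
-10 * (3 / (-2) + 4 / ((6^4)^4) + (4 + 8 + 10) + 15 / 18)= -75229597532165 / 352638738432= -213.33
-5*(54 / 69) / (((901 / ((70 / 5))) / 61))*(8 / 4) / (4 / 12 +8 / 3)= -51240 / 20723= -2.47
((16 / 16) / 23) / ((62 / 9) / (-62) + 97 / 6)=18 / 6647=0.00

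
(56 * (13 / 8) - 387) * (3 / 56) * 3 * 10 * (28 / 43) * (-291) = 3876120 / 43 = 90142.33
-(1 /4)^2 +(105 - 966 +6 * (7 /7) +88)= -767.06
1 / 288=0.00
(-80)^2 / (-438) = -3200 / 219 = -14.61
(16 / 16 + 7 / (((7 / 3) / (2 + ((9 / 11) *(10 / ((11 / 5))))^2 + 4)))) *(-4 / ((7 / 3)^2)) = -31884444 / 717409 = -44.44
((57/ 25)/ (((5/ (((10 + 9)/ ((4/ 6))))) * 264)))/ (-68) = -1083/ 1496000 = -0.00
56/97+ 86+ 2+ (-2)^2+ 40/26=118680/1261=94.12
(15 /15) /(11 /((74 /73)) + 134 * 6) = 74 /60299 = 0.00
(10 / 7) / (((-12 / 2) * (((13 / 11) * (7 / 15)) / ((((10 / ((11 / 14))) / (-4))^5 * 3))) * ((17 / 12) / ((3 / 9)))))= 321562500 / 3235661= 99.38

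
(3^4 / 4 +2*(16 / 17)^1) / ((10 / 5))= 11.07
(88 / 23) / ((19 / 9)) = 792 / 437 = 1.81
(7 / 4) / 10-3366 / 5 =-26921 / 40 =-673.02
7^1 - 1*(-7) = 14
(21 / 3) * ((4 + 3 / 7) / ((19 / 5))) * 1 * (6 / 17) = 930 / 323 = 2.88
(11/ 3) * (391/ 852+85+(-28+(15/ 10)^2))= 139898/ 639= 218.93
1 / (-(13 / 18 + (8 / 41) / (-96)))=-1476 / 1063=-1.39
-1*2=-2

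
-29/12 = -2.42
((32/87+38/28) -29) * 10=-166105/609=-272.75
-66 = -66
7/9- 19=-18.22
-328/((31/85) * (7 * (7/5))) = -139400/1519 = -91.77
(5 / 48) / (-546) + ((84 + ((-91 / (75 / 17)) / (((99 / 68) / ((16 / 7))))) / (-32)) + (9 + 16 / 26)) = 94.63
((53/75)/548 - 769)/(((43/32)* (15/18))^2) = -97093161984/158320625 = -613.27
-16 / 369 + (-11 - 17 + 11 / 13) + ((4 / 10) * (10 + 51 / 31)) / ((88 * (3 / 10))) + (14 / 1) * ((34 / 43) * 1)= -2243935609 / 140676822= -15.95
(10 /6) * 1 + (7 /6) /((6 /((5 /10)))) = 1.76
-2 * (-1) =2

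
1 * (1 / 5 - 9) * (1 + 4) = -44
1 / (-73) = -1 / 73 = -0.01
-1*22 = -22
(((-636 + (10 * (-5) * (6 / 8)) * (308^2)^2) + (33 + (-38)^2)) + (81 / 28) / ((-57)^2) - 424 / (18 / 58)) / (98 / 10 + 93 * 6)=-594345181.62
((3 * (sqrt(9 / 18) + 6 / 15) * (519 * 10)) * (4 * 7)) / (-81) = -24220 * sqrt(2) / 9 -19376 / 9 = -5958.69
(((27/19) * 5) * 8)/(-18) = -60/19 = -3.16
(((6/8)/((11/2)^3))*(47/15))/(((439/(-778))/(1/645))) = -73132/1884396525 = -0.00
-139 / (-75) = 139 / 75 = 1.85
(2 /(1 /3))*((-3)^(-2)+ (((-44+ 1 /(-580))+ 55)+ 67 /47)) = 3075317 /40890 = 75.21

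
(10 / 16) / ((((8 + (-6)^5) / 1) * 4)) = -5 / 248576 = -0.00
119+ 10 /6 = 362 /3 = 120.67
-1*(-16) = 16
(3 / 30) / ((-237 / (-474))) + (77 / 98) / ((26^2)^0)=69 / 70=0.99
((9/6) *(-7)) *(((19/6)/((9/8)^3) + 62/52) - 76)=28890757/37908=762.13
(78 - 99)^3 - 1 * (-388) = -8873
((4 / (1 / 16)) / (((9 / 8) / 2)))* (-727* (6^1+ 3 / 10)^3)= -2585374848 / 125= -20682998.78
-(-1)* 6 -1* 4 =2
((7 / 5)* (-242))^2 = 2869636 / 25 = 114785.44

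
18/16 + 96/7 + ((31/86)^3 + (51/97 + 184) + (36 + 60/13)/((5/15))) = 901846249107/2807233156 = 321.26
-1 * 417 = -417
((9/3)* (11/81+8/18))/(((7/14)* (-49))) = -94/1323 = -0.07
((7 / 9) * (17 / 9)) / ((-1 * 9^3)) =-119 / 59049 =-0.00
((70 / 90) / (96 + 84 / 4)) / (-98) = -1 / 14742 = -0.00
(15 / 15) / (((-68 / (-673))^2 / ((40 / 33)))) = 2264645 / 19074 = 118.73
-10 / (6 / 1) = -5 / 3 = -1.67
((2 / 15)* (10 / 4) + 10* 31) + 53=1090 / 3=363.33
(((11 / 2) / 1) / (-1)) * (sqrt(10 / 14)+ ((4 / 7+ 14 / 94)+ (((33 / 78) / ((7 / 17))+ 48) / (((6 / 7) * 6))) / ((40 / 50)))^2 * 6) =-2665188510925259 / 505757371392 - 11 * sqrt(35) / 14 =-5274.35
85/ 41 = 2.07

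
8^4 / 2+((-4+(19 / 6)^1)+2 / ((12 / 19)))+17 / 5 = 30806 / 15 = 2053.73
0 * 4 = 0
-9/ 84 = -3/ 28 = -0.11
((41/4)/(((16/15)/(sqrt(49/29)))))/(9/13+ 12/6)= 1599 * sqrt(29)/1856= 4.64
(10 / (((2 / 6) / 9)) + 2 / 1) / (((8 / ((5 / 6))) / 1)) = 85 / 3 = 28.33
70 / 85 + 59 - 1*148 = -1499 / 17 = -88.18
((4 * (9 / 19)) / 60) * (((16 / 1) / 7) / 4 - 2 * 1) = -6 / 133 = -0.05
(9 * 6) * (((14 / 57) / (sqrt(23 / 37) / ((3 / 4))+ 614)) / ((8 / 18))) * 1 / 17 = 0.00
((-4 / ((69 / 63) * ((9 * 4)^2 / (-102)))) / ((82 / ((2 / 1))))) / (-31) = -119 / 526194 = -0.00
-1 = -1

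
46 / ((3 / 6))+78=170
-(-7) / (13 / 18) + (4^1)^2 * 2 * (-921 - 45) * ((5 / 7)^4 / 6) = -5936782 / 4459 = -1331.42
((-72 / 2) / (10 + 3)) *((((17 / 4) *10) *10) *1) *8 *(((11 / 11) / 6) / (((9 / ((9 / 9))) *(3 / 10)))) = -68000 / 117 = -581.20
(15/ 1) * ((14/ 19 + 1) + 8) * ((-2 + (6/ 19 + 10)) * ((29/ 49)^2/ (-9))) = -122912150/ 2600283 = -47.27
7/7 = 1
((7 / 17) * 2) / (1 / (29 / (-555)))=-406 / 9435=-0.04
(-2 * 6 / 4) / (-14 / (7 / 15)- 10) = 3 / 40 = 0.08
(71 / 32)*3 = 213 / 32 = 6.66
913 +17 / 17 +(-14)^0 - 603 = 312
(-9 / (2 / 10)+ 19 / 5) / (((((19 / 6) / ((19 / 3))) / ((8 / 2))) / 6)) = -9888 / 5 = -1977.60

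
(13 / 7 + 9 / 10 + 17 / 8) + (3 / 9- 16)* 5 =-73.45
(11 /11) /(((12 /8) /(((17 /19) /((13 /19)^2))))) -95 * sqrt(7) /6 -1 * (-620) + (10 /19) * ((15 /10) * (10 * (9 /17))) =583.56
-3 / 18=-1 / 6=-0.17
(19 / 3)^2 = 361 / 9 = 40.11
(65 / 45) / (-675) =-13 / 6075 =-0.00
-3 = -3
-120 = -120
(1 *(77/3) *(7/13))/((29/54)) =9702/377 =25.73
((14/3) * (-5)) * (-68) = 4760/3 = 1586.67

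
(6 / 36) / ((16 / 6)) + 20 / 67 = 387 / 1072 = 0.36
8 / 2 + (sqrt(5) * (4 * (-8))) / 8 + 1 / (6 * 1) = 25 / 6 - 4 * sqrt(5) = -4.78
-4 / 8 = -1 / 2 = -0.50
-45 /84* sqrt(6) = -15* sqrt(6) /28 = -1.31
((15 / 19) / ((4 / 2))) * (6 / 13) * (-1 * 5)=-225 / 247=-0.91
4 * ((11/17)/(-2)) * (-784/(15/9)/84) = 616/85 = 7.25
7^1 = 7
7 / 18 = 0.39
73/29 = 2.52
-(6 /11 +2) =-28 /11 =-2.55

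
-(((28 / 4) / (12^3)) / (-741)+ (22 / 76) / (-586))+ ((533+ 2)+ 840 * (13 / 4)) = 1224934364339 / 375171264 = 3265.00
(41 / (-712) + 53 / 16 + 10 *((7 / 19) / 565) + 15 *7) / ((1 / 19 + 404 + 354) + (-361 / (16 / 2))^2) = 1323962884 / 34172589787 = 0.04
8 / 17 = 0.47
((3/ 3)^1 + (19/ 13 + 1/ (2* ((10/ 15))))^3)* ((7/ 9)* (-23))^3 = -6933835435723/ 102503232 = -67645.04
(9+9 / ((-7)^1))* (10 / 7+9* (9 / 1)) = 31158 / 49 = 635.88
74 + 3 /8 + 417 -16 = 3803 /8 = 475.38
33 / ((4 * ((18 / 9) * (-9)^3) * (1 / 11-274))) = 121 / 5857272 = 0.00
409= 409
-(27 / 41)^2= -0.43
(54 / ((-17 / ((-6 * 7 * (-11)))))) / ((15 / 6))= -49896 / 85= -587.01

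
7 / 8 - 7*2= -105 / 8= -13.12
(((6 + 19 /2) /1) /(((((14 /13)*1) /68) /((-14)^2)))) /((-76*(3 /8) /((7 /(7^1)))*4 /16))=-1534624 /57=-26923.23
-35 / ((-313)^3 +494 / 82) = 287 / 251447186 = 0.00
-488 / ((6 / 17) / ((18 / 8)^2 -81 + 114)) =-210511 / 4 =-52627.75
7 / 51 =0.14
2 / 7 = 0.29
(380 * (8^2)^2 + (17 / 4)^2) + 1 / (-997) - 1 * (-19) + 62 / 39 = 968353835459 / 622128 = 1556518.65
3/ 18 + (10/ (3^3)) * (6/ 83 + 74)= 123707/ 4482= 27.60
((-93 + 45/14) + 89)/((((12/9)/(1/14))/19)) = -627/784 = -0.80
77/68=1.13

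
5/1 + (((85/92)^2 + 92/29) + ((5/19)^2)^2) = 288878673253/31988071376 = 9.03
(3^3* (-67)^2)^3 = 1780492336232427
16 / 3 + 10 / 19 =334 / 57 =5.86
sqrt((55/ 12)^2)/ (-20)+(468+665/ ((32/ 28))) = 50383/ 48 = 1049.65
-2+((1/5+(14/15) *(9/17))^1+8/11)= -541/935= -0.58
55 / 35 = 11 / 7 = 1.57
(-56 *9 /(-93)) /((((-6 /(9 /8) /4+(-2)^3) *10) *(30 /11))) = -33 /1550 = -0.02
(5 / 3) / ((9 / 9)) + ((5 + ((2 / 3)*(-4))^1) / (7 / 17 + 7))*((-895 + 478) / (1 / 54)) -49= -21409 / 3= -7136.33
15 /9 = 5 /3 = 1.67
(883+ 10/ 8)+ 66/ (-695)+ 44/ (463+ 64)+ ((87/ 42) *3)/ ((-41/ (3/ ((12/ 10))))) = 92909602841/ 105118055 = 883.86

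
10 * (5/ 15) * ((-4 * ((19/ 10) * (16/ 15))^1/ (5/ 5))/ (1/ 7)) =-8512/ 45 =-189.16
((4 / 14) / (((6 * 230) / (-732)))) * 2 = -244 / 805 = -0.30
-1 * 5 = -5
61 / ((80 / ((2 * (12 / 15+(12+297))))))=94489 / 200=472.44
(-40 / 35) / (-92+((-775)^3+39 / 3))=4 / 1629195589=0.00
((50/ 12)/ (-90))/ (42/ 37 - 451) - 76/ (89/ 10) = -273241027/ 31998348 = -8.54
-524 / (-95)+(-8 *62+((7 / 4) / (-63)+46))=-1520231 / 3420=-444.51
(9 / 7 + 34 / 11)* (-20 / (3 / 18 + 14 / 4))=-20220 / 847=-23.87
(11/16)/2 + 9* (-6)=-1717/32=-53.66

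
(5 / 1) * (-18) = -90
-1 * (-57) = 57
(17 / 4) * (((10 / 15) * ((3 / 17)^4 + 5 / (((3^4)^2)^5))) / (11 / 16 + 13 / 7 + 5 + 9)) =0.00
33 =33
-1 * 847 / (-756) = 121 / 108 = 1.12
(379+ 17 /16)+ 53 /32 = 12215 /32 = 381.72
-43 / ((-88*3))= 0.16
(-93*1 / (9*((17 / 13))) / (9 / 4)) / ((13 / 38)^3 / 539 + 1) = -47676524896 / 13576396095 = -3.51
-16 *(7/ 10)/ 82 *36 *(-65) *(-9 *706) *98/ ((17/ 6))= -48958535808/ 697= -70241801.73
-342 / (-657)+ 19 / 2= 1463 / 146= 10.02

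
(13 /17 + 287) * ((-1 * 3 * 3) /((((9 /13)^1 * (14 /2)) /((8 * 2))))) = -1017536 /119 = -8550.72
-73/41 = -1.78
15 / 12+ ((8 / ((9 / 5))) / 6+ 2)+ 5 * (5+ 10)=8531 / 108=78.99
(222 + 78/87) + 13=6841/29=235.90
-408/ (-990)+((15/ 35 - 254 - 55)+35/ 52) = -18467623/ 60060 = -307.49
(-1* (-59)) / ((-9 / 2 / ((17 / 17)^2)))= -118 / 9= -13.11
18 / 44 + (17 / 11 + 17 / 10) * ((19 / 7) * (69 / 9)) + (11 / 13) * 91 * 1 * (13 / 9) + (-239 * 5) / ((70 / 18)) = -443929 / 3465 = -128.12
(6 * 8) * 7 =336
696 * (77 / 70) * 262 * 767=769251912 / 5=153850382.40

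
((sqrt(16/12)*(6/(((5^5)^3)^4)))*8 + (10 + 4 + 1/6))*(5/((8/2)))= 8*sqrt(3)/173472347597680709441192448139190673828125 + 425/24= 17.71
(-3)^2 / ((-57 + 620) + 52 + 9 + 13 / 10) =90 / 6253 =0.01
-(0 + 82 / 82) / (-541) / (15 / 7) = 7 / 8115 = 0.00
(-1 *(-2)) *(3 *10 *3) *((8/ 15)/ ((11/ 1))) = 96/ 11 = 8.73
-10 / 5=-2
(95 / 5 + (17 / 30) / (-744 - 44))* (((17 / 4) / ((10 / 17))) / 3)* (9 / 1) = 129802327 / 315200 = 411.81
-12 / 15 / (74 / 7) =-0.08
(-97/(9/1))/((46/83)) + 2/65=-522487/26910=-19.42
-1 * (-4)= 4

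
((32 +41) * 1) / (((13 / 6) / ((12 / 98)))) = 2628 / 637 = 4.13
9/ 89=0.10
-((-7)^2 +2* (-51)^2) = -5251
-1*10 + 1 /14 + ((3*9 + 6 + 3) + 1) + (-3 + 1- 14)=155 /14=11.07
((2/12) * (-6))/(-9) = 1/9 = 0.11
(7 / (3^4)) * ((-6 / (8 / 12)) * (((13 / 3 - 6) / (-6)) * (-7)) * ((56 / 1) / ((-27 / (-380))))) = 2606800 / 2187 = 1191.95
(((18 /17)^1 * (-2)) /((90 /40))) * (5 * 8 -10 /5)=-608 /17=-35.76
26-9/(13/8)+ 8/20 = 1356/65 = 20.86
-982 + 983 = 1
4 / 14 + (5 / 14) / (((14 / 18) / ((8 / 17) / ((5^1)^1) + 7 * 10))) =32.47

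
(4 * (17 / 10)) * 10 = 68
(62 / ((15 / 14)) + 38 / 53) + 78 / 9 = 53464 / 795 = 67.25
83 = 83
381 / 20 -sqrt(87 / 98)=18.11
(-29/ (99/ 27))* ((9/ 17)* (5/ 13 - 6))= 57159/ 2431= 23.51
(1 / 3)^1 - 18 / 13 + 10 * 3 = 1129 / 39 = 28.95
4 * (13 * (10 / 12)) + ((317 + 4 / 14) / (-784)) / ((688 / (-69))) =491306467 / 11327232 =43.37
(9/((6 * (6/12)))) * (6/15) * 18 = 108/5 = 21.60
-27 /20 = -1.35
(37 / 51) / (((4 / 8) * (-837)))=-74 / 42687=-0.00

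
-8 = -8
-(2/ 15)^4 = -16/ 50625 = -0.00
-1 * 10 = -10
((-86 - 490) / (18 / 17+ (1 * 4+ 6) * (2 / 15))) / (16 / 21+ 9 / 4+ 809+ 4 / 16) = -616896 / 2081015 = -0.30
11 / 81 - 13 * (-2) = 2117 / 81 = 26.14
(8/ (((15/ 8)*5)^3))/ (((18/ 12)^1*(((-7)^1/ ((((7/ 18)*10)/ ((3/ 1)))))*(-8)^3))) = 0.00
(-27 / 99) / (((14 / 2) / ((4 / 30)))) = -2 / 385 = -0.01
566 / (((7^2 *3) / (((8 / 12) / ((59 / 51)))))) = 19244 / 8673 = 2.22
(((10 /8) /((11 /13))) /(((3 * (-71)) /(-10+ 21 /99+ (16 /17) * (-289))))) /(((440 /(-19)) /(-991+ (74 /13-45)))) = 1183232657 /13608144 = 86.95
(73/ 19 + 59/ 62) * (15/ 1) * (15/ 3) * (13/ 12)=1835275/ 4712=389.49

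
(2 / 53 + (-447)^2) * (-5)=-52949395 / 53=-999045.19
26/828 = 13/414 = 0.03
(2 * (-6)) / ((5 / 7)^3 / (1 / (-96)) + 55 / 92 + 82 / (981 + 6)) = 53392752 / 152634379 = 0.35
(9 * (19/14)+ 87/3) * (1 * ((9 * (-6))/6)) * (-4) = 10386/7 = 1483.71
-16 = -16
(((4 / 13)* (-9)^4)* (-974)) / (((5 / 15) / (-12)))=920219616 / 13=70786124.31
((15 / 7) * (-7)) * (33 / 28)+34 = 457 / 28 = 16.32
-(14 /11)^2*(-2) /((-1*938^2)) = -0.00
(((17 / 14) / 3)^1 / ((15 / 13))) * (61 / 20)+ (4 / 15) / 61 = 825701 / 768600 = 1.07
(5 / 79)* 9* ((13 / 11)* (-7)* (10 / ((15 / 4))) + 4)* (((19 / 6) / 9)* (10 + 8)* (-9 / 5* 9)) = 917244 / 869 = 1055.52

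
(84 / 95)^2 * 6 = 4.69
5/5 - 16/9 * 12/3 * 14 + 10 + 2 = -779/9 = -86.56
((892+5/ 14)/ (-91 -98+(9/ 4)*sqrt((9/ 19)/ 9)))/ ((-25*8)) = 12493*sqrt(19)/ 844596900+237367/ 10054725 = 0.02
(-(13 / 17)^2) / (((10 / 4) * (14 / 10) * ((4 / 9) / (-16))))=12168 / 2023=6.01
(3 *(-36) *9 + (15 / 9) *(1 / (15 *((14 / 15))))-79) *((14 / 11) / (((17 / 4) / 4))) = -1258.81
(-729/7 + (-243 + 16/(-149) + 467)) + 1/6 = 750437/6258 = 119.92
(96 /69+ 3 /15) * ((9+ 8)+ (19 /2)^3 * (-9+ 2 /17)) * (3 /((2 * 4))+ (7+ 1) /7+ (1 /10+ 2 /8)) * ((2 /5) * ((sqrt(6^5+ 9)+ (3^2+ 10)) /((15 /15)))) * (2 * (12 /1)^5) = -4614530037876288 * sqrt(865) /342125 - 29225356906549824 /342125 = -482112552147.80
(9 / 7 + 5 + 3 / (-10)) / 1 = 419 / 70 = 5.99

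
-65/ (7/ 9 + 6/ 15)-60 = -6105/ 53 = -115.19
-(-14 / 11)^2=-196 / 121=-1.62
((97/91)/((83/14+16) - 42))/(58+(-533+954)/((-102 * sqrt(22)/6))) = -71540216/77484042363 - 1388458 * sqrt(22)/77484042363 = -0.00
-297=-297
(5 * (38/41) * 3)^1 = 570/41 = 13.90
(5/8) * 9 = 5.62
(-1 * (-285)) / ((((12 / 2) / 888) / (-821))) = -34629780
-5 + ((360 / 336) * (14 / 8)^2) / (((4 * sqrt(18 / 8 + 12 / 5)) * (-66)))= -5.01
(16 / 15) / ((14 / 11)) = 88 / 105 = 0.84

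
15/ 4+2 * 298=599.75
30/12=5/2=2.50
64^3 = 262144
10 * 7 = 70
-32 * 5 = -160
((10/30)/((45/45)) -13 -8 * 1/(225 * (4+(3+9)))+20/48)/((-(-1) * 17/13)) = -143351/15300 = -9.37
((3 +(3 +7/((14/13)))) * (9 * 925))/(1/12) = 1248750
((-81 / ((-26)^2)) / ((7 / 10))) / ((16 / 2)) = -405 / 18928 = -0.02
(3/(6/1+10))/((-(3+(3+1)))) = -3/112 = -0.03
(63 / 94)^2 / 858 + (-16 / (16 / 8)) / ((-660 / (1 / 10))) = 328961 / 189532200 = 0.00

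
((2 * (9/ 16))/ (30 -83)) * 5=-45/ 424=-0.11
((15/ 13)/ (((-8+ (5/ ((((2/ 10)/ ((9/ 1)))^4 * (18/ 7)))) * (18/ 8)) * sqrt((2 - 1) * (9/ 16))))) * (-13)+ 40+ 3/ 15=28847883211/ 717609055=40.20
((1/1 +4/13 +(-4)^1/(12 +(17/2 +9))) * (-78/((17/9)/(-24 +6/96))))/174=106857/16048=6.66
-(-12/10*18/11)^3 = 1259712/166375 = 7.57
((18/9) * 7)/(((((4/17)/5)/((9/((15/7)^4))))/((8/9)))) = 1142876/10125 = 112.88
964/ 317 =3.04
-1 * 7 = -7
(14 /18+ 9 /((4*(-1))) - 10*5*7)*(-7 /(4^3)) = 88571 /2304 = 38.44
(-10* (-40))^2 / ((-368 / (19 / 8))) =-23750 / 23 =-1032.61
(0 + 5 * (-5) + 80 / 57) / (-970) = 269 / 11058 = 0.02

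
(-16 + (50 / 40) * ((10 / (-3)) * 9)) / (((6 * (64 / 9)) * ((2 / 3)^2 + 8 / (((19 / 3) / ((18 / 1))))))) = -54891 / 1014784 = -0.05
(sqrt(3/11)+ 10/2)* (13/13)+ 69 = sqrt(33)/11+ 74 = 74.52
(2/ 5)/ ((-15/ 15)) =-2/ 5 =-0.40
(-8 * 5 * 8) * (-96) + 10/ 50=153601/ 5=30720.20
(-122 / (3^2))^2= 14884 / 81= 183.75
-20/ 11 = -1.82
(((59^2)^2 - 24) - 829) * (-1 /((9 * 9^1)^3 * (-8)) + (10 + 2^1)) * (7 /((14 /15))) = 257568370169665 /236196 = 1090485741.37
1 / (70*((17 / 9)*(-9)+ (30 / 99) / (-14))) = -33 / 39320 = -0.00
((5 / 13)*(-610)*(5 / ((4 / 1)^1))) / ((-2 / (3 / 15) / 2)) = 1525 / 26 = 58.65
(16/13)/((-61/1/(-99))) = 1584/793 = 2.00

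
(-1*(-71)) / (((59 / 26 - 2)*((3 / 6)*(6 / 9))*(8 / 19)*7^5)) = 52611 / 470596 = 0.11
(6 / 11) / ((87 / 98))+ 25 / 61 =19931 / 19459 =1.02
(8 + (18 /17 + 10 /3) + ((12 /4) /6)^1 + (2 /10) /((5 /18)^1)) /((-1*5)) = -34711 /12750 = -2.72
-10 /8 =-5 /4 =-1.25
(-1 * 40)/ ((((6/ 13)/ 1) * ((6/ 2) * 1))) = -28.89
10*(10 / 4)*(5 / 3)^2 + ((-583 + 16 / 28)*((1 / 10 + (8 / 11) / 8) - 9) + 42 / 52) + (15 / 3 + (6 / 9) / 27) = 2110515347 / 405405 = 5205.94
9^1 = 9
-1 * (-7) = 7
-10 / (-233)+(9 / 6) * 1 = 719 / 466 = 1.54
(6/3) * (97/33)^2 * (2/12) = 9409/3267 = 2.88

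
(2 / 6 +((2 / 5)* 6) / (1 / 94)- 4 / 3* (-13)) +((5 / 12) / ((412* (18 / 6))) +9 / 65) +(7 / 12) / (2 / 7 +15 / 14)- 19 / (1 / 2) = 205.84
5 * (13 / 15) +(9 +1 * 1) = 43 / 3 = 14.33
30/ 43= 0.70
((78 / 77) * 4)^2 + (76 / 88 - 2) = 181213 / 11858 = 15.28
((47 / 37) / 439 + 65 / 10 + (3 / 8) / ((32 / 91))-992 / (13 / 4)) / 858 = -0.35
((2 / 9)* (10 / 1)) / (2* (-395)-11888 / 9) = -0.00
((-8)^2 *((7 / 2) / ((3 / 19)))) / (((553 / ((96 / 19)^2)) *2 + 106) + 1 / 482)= 225067008 / 23689975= 9.50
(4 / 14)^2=0.08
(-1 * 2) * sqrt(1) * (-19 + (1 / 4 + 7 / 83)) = 6197 / 166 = 37.33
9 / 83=0.11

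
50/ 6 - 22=-41/ 3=-13.67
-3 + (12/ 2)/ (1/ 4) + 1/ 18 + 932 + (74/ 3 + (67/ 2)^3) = 38573.10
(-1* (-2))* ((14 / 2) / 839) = 14 / 839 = 0.02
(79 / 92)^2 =6241 / 8464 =0.74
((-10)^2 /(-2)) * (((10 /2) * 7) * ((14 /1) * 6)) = -147000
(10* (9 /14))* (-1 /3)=-15 /7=-2.14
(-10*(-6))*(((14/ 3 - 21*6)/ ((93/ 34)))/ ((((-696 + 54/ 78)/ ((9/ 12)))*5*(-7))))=-22984/ 280209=-0.08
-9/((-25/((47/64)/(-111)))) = -141/59200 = -0.00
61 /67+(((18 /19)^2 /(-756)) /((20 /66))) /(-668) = 1029708593 /1130984120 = 0.91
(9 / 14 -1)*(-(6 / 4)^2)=45 / 56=0.80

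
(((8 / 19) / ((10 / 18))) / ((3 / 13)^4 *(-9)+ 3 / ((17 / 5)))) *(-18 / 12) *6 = -52437996 / 6587015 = -7.96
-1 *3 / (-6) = 1 / 2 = 0.50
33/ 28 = 1.18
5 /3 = 1.67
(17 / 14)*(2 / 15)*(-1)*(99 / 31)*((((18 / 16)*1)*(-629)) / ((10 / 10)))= 3175821 / 8680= 365.88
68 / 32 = 17 / 8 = 2.12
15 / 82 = 0.18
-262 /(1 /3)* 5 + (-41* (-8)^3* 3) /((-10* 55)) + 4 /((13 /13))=-1111138 /275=-4040.50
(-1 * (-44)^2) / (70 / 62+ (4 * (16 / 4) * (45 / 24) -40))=5456 / 25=218.24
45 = 45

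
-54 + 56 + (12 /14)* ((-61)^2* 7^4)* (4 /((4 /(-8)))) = -61262542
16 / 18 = 8 / 9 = 0.89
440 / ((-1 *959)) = -440 / 959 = -0.46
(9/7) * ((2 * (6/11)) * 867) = 93636/77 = 1216.05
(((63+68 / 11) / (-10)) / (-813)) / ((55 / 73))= 55553 / 4918650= 0.01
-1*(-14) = 14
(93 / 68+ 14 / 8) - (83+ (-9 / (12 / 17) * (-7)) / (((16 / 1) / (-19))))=26.10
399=399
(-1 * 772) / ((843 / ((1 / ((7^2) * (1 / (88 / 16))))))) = -4246 / 41307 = -0.10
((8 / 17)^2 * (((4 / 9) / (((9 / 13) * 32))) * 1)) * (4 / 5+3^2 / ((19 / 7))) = 2392 / 130815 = 0.02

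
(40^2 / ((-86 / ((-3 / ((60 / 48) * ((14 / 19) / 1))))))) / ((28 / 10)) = 45600 / 2107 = 21.64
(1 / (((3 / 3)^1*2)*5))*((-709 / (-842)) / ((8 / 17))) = 12053 / 67360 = 0.18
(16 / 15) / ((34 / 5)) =8 / 51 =0.16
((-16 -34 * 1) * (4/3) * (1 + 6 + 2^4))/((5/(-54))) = 16560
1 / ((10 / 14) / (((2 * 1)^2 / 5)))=28 / 25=1.12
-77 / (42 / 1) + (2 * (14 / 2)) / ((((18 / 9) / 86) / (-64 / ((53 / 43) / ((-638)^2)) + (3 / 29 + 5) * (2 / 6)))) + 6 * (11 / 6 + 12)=-39112379135043 / 3074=-12723610649.01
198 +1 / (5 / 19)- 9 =964 / 5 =192.80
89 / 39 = 2.28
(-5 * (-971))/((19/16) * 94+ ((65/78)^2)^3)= 226514880/5223601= 43.36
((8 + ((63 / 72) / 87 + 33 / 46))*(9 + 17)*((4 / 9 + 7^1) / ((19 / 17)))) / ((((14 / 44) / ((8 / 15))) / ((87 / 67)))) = 1358530316 / 412965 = 3289.70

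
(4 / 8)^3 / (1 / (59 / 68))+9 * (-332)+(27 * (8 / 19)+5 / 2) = -30739503 / 10336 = -2974.02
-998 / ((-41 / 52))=51896 / 41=1265.76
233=233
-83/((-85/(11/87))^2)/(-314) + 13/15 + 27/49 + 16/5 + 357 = 304264826105417/841399180650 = 361.62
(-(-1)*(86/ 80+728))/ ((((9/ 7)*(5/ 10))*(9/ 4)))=68047/ 135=504.05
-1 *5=-5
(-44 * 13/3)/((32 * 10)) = -143/240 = -0.60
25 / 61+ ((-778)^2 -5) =36922044 / 61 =605279.41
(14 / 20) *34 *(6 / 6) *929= 110551 / 5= 22110.20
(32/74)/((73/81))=1296/2701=0.48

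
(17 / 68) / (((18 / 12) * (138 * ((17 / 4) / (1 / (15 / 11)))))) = 11 / 52785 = 0.00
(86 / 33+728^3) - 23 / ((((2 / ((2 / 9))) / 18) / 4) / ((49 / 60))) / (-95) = 6047859483244 / 15675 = 385828356.19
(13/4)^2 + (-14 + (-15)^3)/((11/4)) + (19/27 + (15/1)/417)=-1221.06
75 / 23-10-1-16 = -546 / 23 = -23.74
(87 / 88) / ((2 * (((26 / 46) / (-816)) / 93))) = -9490743 / 143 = -66368.83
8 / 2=4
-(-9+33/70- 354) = 25377/70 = 362.53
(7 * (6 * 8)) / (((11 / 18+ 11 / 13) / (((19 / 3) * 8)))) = 3983616 / 341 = 11682.16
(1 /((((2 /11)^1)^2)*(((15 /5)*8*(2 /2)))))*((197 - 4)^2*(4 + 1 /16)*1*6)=292963385 /256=1144388.22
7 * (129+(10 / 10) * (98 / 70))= 4564 / 5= 912.80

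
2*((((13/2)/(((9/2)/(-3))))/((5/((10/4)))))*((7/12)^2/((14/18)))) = -91/48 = -1.90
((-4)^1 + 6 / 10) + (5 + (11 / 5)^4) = 15641 / 625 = 25.03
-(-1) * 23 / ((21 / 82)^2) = 154652 / 441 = 350.68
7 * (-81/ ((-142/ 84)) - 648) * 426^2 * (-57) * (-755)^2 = 24768426161316600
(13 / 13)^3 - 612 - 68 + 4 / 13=-678.69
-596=-596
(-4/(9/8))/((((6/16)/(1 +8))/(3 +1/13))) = -10240/39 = -262.56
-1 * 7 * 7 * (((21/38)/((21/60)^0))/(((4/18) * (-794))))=9261/60344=0.15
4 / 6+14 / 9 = 20 / 9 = 2.22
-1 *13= -13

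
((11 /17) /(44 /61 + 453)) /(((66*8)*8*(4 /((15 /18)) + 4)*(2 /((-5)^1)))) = -1525 /15899440128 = -0.00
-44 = -44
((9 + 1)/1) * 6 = 60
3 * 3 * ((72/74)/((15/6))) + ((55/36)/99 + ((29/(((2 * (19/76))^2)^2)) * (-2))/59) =-43182577/3536460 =-12.21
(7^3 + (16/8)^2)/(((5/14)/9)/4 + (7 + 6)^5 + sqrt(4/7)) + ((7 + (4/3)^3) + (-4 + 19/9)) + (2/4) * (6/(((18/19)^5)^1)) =251744330324295872390491/22056464028019638556512 -25183872 * sqrt(7)/35018264536687177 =11.41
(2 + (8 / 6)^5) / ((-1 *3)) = -1510 / 729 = -2.07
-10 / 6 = -5 / 3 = -1.67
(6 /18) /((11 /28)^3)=21952 /3993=5.50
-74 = -74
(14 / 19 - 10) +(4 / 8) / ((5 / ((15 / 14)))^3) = -965375 / 104272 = -9.26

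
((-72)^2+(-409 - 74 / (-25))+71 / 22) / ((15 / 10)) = 876551 / 275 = 3187.46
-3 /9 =-1 /3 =-0.33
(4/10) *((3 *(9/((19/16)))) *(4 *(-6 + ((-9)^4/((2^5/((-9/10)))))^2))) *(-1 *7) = -658886130189/76000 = -8669554.34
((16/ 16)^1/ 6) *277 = 277/ 6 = 46.17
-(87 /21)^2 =-17.16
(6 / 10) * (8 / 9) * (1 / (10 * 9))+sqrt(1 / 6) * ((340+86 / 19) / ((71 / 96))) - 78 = -52646 / 675+104736 * sqrt(6) / 1349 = 112.18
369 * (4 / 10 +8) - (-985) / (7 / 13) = 172511 / 35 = 4928.89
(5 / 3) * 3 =5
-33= -33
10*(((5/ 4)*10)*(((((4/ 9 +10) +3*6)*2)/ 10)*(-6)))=-12800/ 3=-4266.67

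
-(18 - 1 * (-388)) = -406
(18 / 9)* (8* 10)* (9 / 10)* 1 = 144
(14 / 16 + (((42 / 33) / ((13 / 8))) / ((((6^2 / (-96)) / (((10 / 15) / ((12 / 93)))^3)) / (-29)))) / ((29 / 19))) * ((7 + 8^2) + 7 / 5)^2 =28693412.85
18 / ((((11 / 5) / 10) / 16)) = 14400 / 11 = 1309.09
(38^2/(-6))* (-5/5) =722/3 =240.67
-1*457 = -457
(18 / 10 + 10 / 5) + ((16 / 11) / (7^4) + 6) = 1294219 / 132055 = 9.80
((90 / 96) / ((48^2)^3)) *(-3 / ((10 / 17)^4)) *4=-83521 / 10871635968000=-0.00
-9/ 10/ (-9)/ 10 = 1/ 100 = 0.01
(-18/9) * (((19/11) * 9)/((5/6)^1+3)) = -2052/253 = -8.11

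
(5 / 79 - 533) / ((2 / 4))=-84204 / 79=-1065.87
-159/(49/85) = -13515/49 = -275.82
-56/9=-6.22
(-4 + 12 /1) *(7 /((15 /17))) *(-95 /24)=-2261 /9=-251.22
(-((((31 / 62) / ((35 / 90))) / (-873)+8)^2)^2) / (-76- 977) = 3.89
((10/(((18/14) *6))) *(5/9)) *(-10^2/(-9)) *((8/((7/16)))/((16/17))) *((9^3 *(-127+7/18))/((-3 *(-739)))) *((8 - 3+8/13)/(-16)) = 1767649375/778167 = 2271.56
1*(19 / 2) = 19 / 2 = 9.50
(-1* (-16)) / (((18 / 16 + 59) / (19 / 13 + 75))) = 127232 / 6253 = 20.35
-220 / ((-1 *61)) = 220 / 61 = 3.61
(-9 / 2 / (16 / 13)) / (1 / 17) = -1989 / 32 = -62.16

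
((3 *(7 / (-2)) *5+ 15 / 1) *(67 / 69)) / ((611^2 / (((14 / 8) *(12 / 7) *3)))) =-15075 / 17172766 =-0.00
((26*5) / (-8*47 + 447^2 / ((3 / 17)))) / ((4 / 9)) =117 / 452750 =0.00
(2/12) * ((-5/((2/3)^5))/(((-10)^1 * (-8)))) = -81/1024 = -0.08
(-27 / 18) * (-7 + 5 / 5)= 9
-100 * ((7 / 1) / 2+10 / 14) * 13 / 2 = -19175 / 7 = -2739.29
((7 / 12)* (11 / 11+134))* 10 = 1575 / 2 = 787.50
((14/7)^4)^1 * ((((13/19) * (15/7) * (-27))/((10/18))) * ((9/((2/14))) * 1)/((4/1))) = -341172/19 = -17956.42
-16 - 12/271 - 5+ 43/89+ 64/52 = -6060978/313547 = -19.33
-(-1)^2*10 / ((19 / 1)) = -10 / 19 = -0.53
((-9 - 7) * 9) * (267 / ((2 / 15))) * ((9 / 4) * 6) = -3892860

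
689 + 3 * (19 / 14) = 9703 / 14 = 693.07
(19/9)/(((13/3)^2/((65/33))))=95/429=0.22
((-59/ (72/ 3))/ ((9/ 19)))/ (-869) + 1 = 188825/ 187704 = 1.01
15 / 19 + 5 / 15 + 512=29248 / 57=513.12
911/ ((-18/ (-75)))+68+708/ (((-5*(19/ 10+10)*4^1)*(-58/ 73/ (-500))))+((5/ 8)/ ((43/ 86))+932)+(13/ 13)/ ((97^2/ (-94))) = 1139715945607/ 389645508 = 2925.01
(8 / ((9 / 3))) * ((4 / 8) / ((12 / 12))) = 4 / 3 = 1.33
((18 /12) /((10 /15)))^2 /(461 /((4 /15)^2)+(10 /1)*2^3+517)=27 /37759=0.00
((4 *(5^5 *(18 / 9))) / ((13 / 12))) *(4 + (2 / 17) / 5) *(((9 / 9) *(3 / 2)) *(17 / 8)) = 3847500 / 13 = 295961.54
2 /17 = 0.12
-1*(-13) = 13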